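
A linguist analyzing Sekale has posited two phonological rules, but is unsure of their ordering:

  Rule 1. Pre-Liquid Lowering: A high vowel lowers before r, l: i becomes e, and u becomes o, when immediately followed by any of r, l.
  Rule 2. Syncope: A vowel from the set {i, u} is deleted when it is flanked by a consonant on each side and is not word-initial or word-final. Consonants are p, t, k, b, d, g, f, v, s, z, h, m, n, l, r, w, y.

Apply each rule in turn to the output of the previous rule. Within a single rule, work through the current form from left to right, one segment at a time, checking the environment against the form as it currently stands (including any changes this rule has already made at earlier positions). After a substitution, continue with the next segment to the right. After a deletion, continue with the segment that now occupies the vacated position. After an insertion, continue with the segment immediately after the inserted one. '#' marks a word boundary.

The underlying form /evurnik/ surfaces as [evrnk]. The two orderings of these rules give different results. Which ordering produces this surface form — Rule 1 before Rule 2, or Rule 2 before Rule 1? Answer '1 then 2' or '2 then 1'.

2 then 1

Order 1 then 2:
  1 Pre-Liquid Lowering: [evurnik] → [evornik]
  2 Syncope: [evornik] → [evornk]
  result: [evornk]
Order 2 then 1:
  2 Syncope: [evurnik] → [evrnk]
  1 Pre-Liquid Lowering: no change — [evrnk]
  result: [evrnk]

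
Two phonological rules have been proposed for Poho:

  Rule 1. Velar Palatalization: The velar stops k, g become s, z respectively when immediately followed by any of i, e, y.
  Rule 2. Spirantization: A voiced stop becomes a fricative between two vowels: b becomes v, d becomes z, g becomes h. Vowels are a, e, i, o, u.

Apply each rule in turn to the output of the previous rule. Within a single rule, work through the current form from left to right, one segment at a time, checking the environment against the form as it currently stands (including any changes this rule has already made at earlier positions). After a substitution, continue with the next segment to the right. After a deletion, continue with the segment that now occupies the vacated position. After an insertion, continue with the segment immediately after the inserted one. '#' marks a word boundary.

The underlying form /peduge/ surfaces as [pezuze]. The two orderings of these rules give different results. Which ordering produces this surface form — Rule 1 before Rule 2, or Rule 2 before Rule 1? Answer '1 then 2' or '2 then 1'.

Order 1 then 2:
  1 Velar Palatalization: [peduge] → [peduze]
  2 Spirantization: [peduze] → [pezuze]
  result: [pezuze]
Order 2 then 1:
  2 Spirantization: [peduge] → [pezuhe]
  1 Velar Palatalization: no change — [pezuhe]
  result: [pezuhe]

1 then 2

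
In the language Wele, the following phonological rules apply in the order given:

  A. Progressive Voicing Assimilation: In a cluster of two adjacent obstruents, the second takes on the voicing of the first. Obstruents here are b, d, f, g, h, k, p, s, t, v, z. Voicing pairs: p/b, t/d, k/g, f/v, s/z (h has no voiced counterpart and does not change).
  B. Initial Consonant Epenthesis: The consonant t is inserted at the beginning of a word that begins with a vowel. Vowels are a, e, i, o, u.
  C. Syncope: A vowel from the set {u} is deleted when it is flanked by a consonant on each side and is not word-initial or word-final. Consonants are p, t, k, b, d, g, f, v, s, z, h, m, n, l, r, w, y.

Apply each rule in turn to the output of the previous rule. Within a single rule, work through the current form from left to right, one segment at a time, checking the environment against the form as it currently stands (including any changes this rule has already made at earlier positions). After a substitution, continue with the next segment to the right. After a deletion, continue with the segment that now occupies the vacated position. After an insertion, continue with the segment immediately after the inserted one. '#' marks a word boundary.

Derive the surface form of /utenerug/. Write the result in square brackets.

A Progressive Voicing Assimilation: no change — [utenerug]
B Initial Consonant Epenthesis: [utenerug] → [tutenerug]
C Syncope: [tutenerug] → [ttenerg]

[ttenerg]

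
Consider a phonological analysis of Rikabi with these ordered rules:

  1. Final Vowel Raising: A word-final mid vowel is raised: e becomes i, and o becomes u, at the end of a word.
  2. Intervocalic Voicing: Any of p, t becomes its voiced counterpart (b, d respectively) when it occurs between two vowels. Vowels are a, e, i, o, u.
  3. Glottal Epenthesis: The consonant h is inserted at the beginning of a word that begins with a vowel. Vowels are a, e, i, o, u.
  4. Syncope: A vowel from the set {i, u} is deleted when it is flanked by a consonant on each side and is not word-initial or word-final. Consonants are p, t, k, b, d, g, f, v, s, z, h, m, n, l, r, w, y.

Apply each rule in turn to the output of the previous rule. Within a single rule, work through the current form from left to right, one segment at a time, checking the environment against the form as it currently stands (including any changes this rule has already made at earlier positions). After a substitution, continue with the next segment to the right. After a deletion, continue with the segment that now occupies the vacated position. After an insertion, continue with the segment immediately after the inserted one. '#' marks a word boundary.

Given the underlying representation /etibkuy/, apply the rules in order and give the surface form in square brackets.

1 Final Vowel Raising: no change — [etibkuy]
2 Intervocalic Voicing: [etibkuy] → [edibkuy]
3 Glottal Epenthesis: [edibkuy] → [hedibkuy]
4 Syncope: [hedibkuy] → [hedbky]

[hedbky]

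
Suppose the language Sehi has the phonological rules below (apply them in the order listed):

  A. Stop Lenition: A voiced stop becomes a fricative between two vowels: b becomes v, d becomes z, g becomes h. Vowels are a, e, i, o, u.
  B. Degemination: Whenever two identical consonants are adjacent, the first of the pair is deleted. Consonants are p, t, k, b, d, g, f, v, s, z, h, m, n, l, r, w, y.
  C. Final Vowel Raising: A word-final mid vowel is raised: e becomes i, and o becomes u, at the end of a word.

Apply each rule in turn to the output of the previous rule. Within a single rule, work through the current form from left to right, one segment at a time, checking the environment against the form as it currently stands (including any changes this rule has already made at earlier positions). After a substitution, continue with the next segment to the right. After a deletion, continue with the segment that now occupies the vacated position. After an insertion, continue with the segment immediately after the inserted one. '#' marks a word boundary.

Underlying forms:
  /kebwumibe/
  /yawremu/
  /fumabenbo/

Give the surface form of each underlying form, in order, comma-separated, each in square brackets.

[kebwumivi], [yawremu], [fumavenbu]

/kebwumibe/:
  A Stop Lenition: [kebwumibe] → [kebwumive]
  B Degemination: no change — [kebwumive]
  C Final Vowel Raising: [kebwumive] → [kebwumivi]
/yawremu/:
  A Stop Lenition: no change — [yawremu]
  B Degemination: no change — [yawremu]
  C Final Vowel Raising: no change — [yawremu]
/fumabenbo/:
  A Stop Lenition: [fumabenbo] → [fumavenbo]
  B Degemination: no change — [fumavenbo]
  C Final Vowel Raising: [fumavenbo] → [fumavenbu]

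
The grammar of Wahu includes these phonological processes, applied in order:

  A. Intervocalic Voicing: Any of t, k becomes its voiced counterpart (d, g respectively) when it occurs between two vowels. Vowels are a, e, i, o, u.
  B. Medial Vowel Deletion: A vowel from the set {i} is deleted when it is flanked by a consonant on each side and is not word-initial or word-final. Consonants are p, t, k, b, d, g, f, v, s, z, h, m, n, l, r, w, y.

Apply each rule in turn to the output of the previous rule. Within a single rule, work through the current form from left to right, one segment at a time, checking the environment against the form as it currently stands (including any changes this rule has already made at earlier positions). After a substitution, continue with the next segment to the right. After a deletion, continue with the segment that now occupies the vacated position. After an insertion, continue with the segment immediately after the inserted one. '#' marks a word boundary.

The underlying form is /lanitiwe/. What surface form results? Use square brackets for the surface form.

A Intervocalic Voicing: [lanitiwe] → [lanidiwe]
B Medial Vowel Deletion: [lanidiwe] → [landwe]

[landwe]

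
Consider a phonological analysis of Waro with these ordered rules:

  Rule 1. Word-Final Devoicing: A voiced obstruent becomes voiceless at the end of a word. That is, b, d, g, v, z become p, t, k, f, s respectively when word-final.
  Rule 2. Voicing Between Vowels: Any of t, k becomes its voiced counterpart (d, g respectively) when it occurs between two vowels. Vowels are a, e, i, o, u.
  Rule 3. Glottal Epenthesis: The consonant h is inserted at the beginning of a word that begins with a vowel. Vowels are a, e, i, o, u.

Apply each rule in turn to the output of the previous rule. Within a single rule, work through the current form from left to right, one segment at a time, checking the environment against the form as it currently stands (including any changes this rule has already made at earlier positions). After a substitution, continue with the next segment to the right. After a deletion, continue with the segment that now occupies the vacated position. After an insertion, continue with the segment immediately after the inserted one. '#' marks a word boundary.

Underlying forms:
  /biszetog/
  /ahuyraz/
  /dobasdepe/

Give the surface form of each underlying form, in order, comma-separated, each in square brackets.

[biszedok], [hahuyras], [dobasdepe]

/biszetog/:
  Rule 1 Word-Final Devoicing: [biszetog] → [biszetok]
  Rule 2 Voicing Between Vowels: [biszetok] → [biszedok]
  Rule 3 Glottal Epenthesis: no change — [biszedok]
/ahuyraz/:
  Rule 1 Word-Final Devoicing: [ahuyraz] → [ahuyras]
  Rule 2 Voicing Between Vowels: no change — [ahuyras]
  Rule 3 Glottal Epenthesis: [ahuyras] → [hahuyras]
/dobasdepe/:
  Rule 1 Word-Final Devoicing: no change — [dobasdepe]
  Rule 2 Voicing Between Vowels: no change — [dobasdepe]
  Rule 3 Glottal Epenthesis: no change — [dobasdepe]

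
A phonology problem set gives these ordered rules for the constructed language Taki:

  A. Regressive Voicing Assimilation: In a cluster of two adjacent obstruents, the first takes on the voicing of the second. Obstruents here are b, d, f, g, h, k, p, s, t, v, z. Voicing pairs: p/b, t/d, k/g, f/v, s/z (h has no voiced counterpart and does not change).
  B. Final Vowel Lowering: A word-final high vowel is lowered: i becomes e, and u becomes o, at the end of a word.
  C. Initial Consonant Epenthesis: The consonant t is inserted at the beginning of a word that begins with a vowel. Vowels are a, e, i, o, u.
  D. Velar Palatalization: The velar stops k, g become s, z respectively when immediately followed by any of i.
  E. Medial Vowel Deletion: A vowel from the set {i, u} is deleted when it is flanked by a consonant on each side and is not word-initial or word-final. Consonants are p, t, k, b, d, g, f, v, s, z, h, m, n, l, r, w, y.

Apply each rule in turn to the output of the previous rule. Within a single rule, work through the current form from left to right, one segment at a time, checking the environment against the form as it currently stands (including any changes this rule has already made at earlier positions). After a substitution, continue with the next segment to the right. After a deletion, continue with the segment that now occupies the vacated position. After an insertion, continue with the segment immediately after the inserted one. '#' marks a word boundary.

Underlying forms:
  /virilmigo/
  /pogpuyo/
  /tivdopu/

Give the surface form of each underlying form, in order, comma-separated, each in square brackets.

/virilmigo/:
  A Regressive Voicing Assimilation: no change — [virilmigo]
  B Final Vowel Lowering: no change — [virilmigo]
  C Initial Consonant Epenthesis: no change — [virilmigo]
  D Velar Palatalization: no change — [virilmigo]
  E Medial Vowel Deletion: [virilmigo] → [vrlmgo]
/pogpuyo/:
  A Regressive Voicing Assimilation: [pogpuyo] → [pokpuyo]
  B Final Vowel Lowering: no change — [pokpuyo]
  C Initial Consonant Epenthesis: no change — [pokpuyo]
  D Velar Palatalization: no change — [pokpuyo]
  E Medial Vowel Deletion: [pokpuyo] → [pokpyo]
/tivdopu/:
  A Regressive Voicing Assimilation: no change — [tivdopu]
  B Final Vowel Lowering: [tivdopu] → [tivdopo]
  C Initial Consonant Epenthesis: no change — [tivdopo]
  D Velar Palatalization: no change — [tivdopo]
  E Medial Vowel Deletion: [tivdopo] → [tvdopo]

[vrlmgo], [pokpyo], [tvdopo]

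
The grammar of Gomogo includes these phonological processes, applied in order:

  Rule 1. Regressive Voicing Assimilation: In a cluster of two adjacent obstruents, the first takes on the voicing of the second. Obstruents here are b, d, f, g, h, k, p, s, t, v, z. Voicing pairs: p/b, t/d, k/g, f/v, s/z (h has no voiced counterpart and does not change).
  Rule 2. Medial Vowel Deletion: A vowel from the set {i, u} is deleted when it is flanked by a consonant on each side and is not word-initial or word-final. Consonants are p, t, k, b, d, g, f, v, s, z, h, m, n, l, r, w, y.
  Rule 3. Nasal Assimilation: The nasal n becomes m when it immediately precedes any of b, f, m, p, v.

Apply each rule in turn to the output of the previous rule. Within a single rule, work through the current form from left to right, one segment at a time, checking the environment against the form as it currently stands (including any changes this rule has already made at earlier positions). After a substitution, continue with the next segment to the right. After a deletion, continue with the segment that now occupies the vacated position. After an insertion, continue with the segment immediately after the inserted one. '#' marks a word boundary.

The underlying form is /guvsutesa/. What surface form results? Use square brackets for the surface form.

[gfstesa]

Rule 1 Regressive Voicing Assimilation: [guvsutesa] → [gufsutesa]
Rule 2 Medial Vowel Deletion: [gufsutesa] → [gfstesa]
Rule 3 Nasal Assimilation: no change — [gfstesa]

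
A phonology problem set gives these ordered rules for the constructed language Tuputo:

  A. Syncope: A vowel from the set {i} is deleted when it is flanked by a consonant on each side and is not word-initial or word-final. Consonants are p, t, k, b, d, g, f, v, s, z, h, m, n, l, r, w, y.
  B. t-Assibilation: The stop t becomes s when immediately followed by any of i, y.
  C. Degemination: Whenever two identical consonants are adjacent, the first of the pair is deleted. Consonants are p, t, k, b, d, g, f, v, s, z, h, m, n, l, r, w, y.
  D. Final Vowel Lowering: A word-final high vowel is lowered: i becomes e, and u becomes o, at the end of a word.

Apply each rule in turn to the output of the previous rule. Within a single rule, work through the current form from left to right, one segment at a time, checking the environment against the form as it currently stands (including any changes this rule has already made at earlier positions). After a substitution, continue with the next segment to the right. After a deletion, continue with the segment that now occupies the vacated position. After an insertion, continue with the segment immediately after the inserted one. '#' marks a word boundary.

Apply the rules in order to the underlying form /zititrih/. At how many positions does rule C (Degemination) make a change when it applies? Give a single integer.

1

A Syncope: [zititrih] → [zttrh]
B t-Assibilation: no change — [zttrh]
C Degemination: [zttrh] → [ztrh]
D Final Vowel Lowering: no change — [ztrh]
Rule C changed 1 position(s).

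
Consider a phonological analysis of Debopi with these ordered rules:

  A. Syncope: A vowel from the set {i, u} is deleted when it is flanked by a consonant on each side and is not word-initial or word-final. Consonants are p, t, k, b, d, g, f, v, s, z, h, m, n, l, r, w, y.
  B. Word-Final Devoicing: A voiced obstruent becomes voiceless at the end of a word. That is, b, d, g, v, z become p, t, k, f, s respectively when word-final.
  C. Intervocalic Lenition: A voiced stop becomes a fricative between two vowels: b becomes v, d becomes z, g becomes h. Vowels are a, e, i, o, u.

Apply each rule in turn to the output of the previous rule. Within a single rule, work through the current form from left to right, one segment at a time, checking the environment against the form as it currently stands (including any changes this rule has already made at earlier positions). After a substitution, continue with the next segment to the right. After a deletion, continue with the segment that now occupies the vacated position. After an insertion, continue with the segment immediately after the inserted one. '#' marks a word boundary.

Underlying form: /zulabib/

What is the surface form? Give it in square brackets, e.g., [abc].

[zlabp]

A Syncope: [zulabib] → [zlabb]
B Word-Final Devoicing: [zlabb] → [zlabp]
C Intervocalic Lenition: no change — [zlabp]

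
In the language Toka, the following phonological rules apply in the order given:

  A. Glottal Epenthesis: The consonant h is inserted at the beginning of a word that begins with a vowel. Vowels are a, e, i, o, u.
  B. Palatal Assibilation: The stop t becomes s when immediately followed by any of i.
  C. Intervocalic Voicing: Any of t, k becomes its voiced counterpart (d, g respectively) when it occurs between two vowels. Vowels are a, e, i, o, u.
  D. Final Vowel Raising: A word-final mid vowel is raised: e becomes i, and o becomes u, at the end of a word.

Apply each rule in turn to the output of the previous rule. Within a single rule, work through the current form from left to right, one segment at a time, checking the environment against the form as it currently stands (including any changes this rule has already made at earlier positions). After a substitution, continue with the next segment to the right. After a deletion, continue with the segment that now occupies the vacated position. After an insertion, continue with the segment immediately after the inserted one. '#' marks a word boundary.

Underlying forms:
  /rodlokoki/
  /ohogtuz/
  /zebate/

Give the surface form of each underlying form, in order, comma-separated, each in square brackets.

[rodlogogi], [hohogtuz], [zebadi]

/rodlokoki/:
  A Glottal Epenthesis: no change — [rodlokoki]
  B Palatal Assibilation: no change — [rodlokoki]
  C Intervocalic Voicing: [rodlokoki] → [rodlogogi]
  D Final Vowel Raising: no change — [rodlogogi]
/ohogtuz/:
  A Glottal Epenthesis: [ohogtuz] → [hohogtuz]
  B Palatal Assibilation: no change — [hohogtuz]
  C Intervocalic Voicing: no change — [hohogtuz]
  D Final Vowel Raising: no change — [hohogtuz]
/zebate/:
  A Glottal Epenthesis: no change — [zebate]
  B Palatal Assibilation: no change — [zebate]
  C Intervocalic Voicing: [zebate] → [zebade]
  D Final Vowel Raising: [zebade] → [zebadi]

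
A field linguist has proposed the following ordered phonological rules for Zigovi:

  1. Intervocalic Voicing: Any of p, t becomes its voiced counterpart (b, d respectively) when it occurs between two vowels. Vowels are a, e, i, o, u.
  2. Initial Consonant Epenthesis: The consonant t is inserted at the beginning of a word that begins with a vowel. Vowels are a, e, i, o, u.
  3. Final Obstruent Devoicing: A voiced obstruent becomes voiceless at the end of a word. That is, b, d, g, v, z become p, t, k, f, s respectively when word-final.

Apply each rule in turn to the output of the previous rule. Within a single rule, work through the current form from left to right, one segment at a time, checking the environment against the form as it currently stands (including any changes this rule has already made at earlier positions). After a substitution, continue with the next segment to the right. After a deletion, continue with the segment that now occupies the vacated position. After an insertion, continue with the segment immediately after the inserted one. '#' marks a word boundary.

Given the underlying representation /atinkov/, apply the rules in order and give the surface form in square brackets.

1 Intervocalic Voicing: [atinkov] → [adinkov]
2 Initial Consonant Epenthesis: [adinkov] → [tadinkov]
3 Final Obstruent Devoicing: [tadinkov] → [tadinkof]

[tadinkof]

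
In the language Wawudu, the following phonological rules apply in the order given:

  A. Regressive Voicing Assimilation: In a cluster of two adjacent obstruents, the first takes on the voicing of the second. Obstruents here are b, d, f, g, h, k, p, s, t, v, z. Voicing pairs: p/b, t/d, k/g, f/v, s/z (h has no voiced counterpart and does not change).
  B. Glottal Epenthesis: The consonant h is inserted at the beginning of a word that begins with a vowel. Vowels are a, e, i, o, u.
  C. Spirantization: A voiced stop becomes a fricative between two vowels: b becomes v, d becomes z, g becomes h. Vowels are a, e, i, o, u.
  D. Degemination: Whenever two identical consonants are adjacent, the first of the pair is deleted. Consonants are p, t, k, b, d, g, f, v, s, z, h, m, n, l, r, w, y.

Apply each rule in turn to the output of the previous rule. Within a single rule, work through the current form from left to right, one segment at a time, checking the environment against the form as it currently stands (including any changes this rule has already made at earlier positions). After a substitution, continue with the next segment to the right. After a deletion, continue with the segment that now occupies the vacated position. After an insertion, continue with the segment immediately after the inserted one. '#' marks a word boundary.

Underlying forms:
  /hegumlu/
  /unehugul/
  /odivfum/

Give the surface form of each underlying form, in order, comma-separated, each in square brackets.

/hegumlu/:
  A Regressive Voicing Assimilation: no change — [hegumlu]
  B Glottal Epenthesis: no change — [hegumlu]
  C Spirantization: [hegumlu] → [hehumlu]
  D Degemination: no change — [hehumlu]
/unehugul/:
  A Regressive Voicing Assimilation: no change — [unehugul]
  B Glottal Epenthesis: [unehugul] → [hunehugul]
  C Spirantization: [hunehugul] → [hunehuhul]
  D Degemination: no change — [hunehuhul]
/odivfum/:
  A Regressive Voicing Assimilation: [odivfum] → [odiffum]
  B Glottal Epenthesis: [odiffum] → [hodiffum]
  C Spirantization: [hodiffum] → [hoziffum]
  D Degemination: [hoziffum] → [hozifum]

[hehumlu], [hunehuhul], [hozifum]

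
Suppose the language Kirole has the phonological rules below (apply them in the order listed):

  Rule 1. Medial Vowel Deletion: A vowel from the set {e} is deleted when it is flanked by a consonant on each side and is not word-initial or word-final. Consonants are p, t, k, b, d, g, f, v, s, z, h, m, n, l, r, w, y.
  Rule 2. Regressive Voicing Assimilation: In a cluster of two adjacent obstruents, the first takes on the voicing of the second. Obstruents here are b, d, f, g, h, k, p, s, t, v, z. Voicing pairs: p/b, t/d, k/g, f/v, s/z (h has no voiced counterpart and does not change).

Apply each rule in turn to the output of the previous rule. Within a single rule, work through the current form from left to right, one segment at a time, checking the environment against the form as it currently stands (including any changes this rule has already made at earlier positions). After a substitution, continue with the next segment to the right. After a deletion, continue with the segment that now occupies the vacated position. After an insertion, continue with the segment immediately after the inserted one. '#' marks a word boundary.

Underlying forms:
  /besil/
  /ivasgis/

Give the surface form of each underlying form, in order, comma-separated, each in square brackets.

/besil/:
  Rule 1 Medial Vowel Deletion: [besil] → [bsil]
  Rule 2 Regressive Voicing Assimilation: [bsil] → [psil]
/ivasgis/:
  Rule 1 Medial Vowel Deletion: no change — [ivasgis]
  Rule 2 Regressive Voicing Assimilation: [ivasgis] → [ivazgis]

[psil], [ivazgis]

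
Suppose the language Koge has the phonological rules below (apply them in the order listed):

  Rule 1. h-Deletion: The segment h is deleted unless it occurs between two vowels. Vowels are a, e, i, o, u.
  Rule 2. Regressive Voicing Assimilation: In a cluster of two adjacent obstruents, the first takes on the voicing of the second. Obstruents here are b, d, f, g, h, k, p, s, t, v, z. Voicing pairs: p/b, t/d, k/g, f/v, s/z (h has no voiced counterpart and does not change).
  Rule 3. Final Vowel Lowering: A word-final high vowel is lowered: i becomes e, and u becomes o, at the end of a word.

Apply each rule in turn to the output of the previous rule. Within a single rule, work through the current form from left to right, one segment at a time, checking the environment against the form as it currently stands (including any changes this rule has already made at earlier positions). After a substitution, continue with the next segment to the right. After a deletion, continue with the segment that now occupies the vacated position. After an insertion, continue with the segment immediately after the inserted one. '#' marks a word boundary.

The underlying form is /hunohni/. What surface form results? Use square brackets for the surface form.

[unone]

Rule 1 h-Deletion: [hunohni] → [unoni]
Rule 2 Regressive Voicing Assimilation: no change — [unoni]
Rule 3 Final Vowel Lowering: [unoni] → [unone]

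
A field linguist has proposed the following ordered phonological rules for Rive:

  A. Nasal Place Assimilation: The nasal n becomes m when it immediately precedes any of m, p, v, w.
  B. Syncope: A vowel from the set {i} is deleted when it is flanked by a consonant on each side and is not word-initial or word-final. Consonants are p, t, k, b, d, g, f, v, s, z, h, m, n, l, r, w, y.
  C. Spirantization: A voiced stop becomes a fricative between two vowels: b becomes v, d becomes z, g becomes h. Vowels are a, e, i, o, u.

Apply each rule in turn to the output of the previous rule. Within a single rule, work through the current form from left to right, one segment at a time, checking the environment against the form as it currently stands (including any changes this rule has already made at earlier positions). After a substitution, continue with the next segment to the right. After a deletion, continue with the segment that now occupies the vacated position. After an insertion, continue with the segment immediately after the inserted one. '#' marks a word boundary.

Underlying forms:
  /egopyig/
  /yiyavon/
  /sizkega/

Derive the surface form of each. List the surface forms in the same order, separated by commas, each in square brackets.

[ehopyg], [yyavon], [szkeha]

/egopyig/:
  A Nasal Place Assimilation: no change — [egopyig]
  B Syncope: [egopyig] → [egopyg]
  C Spirantization: [egopyg] → [ehopyg]
/yiyavon/:
  A Nasal Place Assimilation: no change — [yiyavon]
  B Syncope: [yiyavon] → [yyavon]
  C Spirantization: no change — [yyavon]
/sizkega/:
  A Nasal Place Assimilation: no change — [sizkega]
  B Syncope: [sizkega] → [szkega]
  C Spirantization: [szkega] → [szkeha]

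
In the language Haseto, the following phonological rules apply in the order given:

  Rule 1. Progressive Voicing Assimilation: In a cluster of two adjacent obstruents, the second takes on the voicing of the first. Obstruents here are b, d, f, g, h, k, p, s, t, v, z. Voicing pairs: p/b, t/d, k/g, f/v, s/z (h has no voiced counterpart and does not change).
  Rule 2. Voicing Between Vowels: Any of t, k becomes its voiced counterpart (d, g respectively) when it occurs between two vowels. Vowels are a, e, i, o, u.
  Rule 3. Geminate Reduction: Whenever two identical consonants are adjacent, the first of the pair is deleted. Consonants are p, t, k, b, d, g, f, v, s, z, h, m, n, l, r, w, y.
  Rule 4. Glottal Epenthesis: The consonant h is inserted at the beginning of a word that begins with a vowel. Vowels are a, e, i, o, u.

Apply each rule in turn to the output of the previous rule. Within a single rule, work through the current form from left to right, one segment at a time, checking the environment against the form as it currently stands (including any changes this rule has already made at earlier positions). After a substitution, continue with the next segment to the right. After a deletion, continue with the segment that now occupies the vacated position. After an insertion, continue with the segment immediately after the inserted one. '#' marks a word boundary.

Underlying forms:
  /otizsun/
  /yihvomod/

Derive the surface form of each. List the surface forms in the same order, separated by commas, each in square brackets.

[hodizun], [yihfomod]

/otizsun/:
  Rule 1 Progressive Voicing Assimilation: [otizsun] → [otizzun]
  Rule 2 Voicing Between Vowels: [otizzun] → [odizzun]
  Rule 3 Geminate Reduction: [odizzun] → [odizun]
  Rule 4 Glottal Epenthesis: [odizun] → [hodizun]
/yihvomod/:
  Rule 1 Progressive Voicing Assimilation: [yihvomod] → [yihfomod]
  Rule 2 Voicing Between Vowels: no change — [yihfomod]
  Rule 3 Geminate Reduction: no change — [yihfomod]
  Rule 4 Glottal Epenthesis: no change — [yihfomod]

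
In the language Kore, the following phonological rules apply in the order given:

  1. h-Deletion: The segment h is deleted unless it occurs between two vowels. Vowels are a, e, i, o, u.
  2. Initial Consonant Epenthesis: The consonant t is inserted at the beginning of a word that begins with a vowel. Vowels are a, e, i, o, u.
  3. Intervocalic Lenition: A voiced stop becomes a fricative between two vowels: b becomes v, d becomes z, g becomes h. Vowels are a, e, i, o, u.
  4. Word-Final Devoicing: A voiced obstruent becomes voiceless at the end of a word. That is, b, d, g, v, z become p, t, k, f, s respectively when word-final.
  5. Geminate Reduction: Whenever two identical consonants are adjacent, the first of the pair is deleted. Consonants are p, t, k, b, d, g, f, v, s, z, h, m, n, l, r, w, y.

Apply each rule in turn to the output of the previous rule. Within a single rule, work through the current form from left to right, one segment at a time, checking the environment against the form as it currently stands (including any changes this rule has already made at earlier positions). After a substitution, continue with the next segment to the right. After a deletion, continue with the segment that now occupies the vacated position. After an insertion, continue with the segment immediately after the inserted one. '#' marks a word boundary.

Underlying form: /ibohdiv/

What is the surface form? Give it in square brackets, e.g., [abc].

[tivozif]

1 h-Deletion: [ibohdiv] → [ibodiv]
2 Initial Consonant Epenthesis: [ibodiv] → [tibodiv]
3 Intervocalic Lenition: [tibodiv] → [tivoziv]
4 Word-Final Devoicing: [tivoziv] → [tivozif]
5 Geminate Reduction: no change — [tivozif]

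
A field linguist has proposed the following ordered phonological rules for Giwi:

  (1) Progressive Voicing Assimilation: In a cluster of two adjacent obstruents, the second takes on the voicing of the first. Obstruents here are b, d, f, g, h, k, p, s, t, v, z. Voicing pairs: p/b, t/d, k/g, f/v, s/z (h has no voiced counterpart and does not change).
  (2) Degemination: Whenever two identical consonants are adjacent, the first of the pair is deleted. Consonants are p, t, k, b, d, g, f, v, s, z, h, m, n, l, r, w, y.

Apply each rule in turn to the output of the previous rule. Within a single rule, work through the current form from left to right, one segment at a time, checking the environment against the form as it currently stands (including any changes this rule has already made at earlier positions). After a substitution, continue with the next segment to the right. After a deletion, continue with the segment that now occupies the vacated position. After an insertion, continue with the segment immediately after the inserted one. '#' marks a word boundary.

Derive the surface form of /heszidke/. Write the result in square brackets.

[hesidge]

(1) Progressive Voicing Assimilation: [heszidke] → [hessidge]
(2) Degemination: [hessidge] → [hesidge]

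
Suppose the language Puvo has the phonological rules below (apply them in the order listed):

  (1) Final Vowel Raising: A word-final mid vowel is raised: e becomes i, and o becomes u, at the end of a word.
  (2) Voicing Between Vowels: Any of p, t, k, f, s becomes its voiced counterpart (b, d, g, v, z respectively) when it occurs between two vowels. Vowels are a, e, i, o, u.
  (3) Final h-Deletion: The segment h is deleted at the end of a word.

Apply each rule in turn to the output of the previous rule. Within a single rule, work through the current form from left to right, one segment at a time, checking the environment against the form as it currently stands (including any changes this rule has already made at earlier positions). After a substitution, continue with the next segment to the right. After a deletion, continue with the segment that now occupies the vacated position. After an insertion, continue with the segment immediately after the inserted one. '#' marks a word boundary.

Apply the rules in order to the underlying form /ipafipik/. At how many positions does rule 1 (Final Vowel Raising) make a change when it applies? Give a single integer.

0

(1) Final Vowel Raising: no change — [ipafipik]
(2) Voicing Between Vowels: [ipafipik] → [ibavibik]
(3) Final h-Deletion: no change — [ibavibik]
Rule 1 changed 0 position(s).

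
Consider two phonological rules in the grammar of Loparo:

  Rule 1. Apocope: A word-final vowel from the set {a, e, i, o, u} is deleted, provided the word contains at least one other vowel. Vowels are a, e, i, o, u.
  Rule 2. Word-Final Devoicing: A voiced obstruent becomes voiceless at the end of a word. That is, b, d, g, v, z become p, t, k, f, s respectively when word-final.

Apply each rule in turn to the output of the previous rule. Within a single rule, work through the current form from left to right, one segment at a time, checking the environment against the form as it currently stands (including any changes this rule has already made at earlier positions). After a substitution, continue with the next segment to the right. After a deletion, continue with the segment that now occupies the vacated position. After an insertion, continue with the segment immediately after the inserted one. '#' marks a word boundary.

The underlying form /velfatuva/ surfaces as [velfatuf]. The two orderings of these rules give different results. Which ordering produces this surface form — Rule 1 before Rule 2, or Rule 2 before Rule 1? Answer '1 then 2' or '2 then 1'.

Order 1 then 2:
  1 Apocope: [velfatuva] → [velfatuv]
  2 Word-Final Devoicing: [velfatuv] → [velfatuf]
  result: [velfatuf]
Order 2 then 1:
  2 Word-Final Devoicing: no change — [velfatuva]
  1 Apocope: [velfatuva] → [velfatuv]
  result: [velfatuv]

1 then 2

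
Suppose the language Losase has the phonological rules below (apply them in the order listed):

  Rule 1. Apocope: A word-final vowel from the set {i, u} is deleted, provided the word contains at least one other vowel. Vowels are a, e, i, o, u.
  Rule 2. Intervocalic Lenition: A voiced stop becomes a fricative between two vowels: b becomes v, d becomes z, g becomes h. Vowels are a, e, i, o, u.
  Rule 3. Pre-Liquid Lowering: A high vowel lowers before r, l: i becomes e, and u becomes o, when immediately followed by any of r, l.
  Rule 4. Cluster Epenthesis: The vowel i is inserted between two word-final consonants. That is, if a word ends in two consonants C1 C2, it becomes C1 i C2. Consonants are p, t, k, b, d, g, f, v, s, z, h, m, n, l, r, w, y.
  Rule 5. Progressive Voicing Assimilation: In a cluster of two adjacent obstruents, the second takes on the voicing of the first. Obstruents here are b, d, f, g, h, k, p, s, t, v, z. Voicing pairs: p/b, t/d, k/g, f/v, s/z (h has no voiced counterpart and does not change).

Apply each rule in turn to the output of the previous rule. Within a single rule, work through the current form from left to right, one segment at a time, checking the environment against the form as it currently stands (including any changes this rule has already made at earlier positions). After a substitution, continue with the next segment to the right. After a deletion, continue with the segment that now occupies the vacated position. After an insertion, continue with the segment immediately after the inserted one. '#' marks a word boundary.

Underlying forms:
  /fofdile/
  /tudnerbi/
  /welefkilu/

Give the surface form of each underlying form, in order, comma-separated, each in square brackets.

[foftele], [tudnerib], [welefkel]

/fofdile/:
  Rule 1 Apocope: no change — [fofdile]
  Rule 2 Intervocalic Lenition: no change — [fofdile]
  Rule 3 Pre-Liquid Lowering: [fofdile] → [fofdele]
  Rule 4 Cluster Epenthesis: no change — [fofdele]
  Rule 5 Progressive Voicing Assimilation: [fofdele] → [foftele]
/tudnerbi/:
  Rule 1 Apocope: [tudnerbi] → [tudnerb]
  Rule 2 Intervocalic Lenition: no change — [tudnerb]
  Rule 3 Pre-Liquid Lowering: no change — [tudnerb]
  Rule 4 Cluster Epenthesis: [tudnerb] → [tudnerib]
  Rule 5 Progressive Voicing Assimilation: no change — [tudnerib]
/welefkilu/:
  Rule 1 Apocope: [welefkilu] → [welefkil]
  Rule 2 Intervocalic Lenition: no change — [welefkil]
  Rule 3 Pre-Liquid Lowering: [welefkil] → [welefkel]
  Rule 4 Cluster Epenthesis: no change — [welefkel]
  Rule 5 Progressive Voicing Assimilation: no change — [welefkel]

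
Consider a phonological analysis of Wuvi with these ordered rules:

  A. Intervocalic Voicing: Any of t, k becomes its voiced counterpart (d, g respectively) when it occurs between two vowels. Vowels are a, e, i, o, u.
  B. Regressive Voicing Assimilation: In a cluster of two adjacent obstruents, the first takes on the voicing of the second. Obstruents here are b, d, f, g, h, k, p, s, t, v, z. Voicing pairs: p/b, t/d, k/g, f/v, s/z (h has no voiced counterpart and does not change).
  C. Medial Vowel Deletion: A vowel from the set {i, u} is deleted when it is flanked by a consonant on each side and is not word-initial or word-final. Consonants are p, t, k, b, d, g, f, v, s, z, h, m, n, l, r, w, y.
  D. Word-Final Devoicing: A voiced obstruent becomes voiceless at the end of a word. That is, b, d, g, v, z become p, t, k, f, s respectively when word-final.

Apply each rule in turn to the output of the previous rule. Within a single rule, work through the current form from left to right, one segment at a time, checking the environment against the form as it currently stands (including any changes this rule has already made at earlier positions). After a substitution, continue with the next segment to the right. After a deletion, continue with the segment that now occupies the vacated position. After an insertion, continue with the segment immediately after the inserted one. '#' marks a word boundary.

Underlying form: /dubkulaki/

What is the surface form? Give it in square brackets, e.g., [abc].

A Intervocalic Voicing: [dubkulaki] → [dubkulagi]
B Regressive Voicing Assimilation: [dubkulagi] → [dupkulagi]
C Medial Vowel Deletion: [dupkulagi] → [dpklagi]
D Word-Final Devoicing: no change — [dpklagi]

[dpklagi]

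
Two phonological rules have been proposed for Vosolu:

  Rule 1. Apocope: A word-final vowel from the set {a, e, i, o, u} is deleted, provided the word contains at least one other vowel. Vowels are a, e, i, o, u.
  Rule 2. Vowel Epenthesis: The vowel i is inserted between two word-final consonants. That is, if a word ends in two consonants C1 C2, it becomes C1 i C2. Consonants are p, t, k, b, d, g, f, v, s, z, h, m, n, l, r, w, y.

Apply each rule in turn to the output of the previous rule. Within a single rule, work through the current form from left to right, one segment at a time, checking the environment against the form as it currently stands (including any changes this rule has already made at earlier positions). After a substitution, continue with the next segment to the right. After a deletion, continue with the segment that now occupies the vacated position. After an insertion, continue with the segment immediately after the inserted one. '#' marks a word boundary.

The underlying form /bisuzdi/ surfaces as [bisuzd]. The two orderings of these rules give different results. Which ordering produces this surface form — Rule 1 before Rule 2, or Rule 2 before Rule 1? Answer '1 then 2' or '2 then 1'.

2 then 1

Order 1 then 2:
  1 Apocope: [bisuzdi] → [bisuzd]
  2 Vowel Epenthesis: [bisuzd] → [bisuzid]
  result: [bisuzid]
Order 2 then 1:
  2 Vowel Epenthesis: no change — [bisuzdi]
  1 Apocope: [bisuzdi] → [bisuzd]
  result: [bisuzd]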